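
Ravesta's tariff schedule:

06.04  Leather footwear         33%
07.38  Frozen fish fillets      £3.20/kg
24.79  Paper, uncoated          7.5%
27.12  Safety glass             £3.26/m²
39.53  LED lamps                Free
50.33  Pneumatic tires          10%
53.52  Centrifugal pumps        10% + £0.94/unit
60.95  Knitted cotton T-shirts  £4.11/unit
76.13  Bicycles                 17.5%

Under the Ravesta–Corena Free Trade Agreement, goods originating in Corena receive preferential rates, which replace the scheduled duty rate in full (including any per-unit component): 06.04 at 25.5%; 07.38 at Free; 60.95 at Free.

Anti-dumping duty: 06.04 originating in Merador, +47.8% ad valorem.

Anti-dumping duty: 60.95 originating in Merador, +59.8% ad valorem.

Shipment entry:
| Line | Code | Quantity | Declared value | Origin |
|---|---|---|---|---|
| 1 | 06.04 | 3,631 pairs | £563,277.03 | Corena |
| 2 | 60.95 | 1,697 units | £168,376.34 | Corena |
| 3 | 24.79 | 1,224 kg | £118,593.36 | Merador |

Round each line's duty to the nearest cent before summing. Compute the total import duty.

Line 1 (06.04, Corena, 3,631 pairs, £563,277.03):
Base rate for 06.04 is 33%.
Origin Corena qualifies under the Ravesta–Corena agreement and 06.04 is covered: preferential rate 25.5% applies instead.
The additional-duty order on 06.04 targets Merador, not Corena; it does not apply.
Duty = £563,277.03 × 25.5% = £143,635.64.
Line 2 (60.95, Corena, 1,697 units, £168,376.34):
Base rate for 60.95 is £4.11/unit.
Origin Corena qualifies under the Ravesta–Corena agreement and 60.95 is covered: preferential rate Free applies instead.
The additional-duty order on 60.95 targets Merador, not Corena; it does not apply.
Duty = £168,376.34 × 0% = £0.00.
Line 3 (24.79, Merador, 1,224 kg, £118,593.36):
Base rate for 24.79 is 7.5%.
Duty = £118,593.36 × 7.5% = £8,894.50.
Total = £143,635.64 + £0.00 + £8,894.50 = £152,530.14.

£152,530.14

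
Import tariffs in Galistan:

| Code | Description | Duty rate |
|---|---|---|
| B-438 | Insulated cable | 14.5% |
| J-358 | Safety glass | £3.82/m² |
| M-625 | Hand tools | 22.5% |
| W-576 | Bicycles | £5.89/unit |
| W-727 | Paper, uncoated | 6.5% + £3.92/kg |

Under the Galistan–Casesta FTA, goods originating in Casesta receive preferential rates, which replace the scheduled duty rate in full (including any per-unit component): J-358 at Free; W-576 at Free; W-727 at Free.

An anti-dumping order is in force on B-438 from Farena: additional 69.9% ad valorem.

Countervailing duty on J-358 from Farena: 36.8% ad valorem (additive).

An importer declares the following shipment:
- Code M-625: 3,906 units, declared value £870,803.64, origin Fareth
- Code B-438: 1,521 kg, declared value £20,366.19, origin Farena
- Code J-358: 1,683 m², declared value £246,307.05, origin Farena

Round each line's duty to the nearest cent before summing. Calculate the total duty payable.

£310,189.93

Line 1 (M-625, Fareth, 3,906 units, £870,803.64):
Base rate for M-625 is 22.5%.
Duty = £870,803.64 × 22.5% = £195,930.82.
Line 2 (B-438, Farena, 1,521 kg, £20,366.19):
Base rate for B-438 is 14.5%.
Additional duty on B-438 from Farena: +69.9%. Applied ad valorem rate: 14.5% + 69.9% = 84.4%.
Duty = £20,366.19 × 84.4% = £17,189.06.
Line 3 (J-358, Farena, 1,683 m², £246,307.05):
Base rate for J-358 is £3.82/m².
J-358 has an FTA preferential rate, but origin Farena is not Casesta; base rate stands.
Additional duty on J-358 from Farena: +36.8% ad valorem. Applied ad valorem rate = 36.8%.
Duty = £246,307.05 × 36.8% + 1,683 × £3.82 = £97,070.05.
Total = £195,930.82 + £17,189.06 + £97,070.05 = £310,189.93.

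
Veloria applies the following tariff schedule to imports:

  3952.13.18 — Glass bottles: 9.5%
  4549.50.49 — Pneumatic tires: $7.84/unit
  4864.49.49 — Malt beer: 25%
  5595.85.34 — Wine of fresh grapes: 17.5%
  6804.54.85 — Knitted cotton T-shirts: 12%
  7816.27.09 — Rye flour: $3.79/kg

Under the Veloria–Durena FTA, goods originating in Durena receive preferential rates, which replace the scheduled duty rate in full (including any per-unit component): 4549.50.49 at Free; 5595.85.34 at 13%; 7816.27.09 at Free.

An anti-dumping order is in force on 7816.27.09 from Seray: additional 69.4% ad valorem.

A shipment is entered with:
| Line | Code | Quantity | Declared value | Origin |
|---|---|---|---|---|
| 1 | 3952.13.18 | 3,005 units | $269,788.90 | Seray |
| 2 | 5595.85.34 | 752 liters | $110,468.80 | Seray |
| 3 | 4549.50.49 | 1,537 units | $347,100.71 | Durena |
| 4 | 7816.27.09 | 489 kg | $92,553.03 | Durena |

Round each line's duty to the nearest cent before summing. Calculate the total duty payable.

$44,961.99

Line 1 (3952.13.18, Seray, 3,005 units, $269,788.90):
Base rate for 3952.13.18 is 9.5%.
Duty = $269,788.90 × 9.5% = $25,629.95.
Line 2 (5595.85.34, Seray, 752 liters, $110,468.80):
Base rate for 5595.85.34 is 17.5%.
5595.85.34 has an FTA preferential rate, but origin Seray is not Durena; base rate stands.
Duty = $110,468.80 × 17.5% = $19,332.04.
Line 3 (4549.50.49, Durena, 1,537 units, $347,100.71):
Base rate for 4549.50.49 is $7.84/unit.
Origin Durena qualifies under the Veloria–Durena agreement and 4549.50.49 is covered: preferential rate Free applies instead.
Duty = $347,100.71 × 0% = $0.00.
Line 4 (7816.27.09, Durena, 489 kg, $92,553.03):
Base rate for 7816.27.09 is $3.79/kg.
Origin Durena qualifies under the Veloria–Durena agreement and 7816.27.09 is covered: preferential rate Free applies instead.
The additional-duty order on 7816.27.09 targets Seray, not Durena; it does not apply.
Duty = $92,553.03 × 0% = $0.00.
Total = $25,629.95 + $19,332.04 + $0.00 + $0.00 = $44,961.99.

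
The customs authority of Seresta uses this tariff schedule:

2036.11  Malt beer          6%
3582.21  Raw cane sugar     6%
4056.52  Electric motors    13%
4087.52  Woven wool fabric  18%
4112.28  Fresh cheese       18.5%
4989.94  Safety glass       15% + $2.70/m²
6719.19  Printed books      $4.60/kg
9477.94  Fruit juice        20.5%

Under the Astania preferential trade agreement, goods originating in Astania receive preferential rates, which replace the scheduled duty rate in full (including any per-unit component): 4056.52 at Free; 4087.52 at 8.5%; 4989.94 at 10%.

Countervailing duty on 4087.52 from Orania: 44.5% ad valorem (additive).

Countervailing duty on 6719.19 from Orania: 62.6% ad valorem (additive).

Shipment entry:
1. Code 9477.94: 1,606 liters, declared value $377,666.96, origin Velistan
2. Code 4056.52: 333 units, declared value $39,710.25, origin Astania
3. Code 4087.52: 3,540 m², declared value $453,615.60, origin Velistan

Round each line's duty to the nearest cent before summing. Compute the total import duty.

Line 1 (9477.94, Velistan, 1,606 liters, $377,666.96):
Base rate for 9477.94 is 20.5%.
Duty = $377,666.96 × 20.5% = $77,421.73.
Line 2 (4056.52, Astania, 333 units, $39,710.25):
Base rate for 4056.52 is 13%.
Origin Astania qualifies under the Seresta–Astania agreement and 4056.52 is covered: preferential rate Free applies instead.
Duty = $39,710.25 × 0% = $0.00.
Line 3 (4087.52, Velistan, 3,540 m², $453,615.60):
Base rate for 4087.52 is 18%.
4087.52 has an FTA preferential rate, but origin Velistan is not Astania; base rate stands.
The additional-duty order on 4087.52 targets Orania, not Velistan; it does not apply.
Duty = $453,615.60 × 18% = $81,650.81.
Total = $77,421.73 + $0.00 + $81,650.81 = $159,072.54.

$159,072.54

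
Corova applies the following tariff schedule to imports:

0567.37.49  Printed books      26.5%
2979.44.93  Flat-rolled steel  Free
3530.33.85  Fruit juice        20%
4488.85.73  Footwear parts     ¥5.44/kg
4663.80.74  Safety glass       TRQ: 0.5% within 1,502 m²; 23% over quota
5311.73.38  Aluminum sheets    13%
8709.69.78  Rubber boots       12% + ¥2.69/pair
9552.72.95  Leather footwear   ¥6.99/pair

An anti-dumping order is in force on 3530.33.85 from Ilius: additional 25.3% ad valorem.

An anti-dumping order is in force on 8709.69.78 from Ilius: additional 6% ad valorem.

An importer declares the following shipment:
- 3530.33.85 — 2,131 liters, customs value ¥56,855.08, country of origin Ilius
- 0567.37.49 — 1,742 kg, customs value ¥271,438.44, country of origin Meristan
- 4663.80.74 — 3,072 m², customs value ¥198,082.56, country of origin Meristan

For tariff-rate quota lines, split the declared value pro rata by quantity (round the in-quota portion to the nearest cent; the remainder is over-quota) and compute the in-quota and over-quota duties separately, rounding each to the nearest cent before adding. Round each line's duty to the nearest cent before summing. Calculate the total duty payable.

¥121,454.51

Line 1 (3530.33.85, Ilius, 2,131 liters, ¥56,855.08):
Base rate for 3530.33.85 is 20%.
Additional duty on 3530.33.85 from Ilius: +25.3%. Applied ad valorem rate: 20% + 25.3% = 45.3%.
Duty = ¥56,855.08 × 45.3% = ¥25,755.35.
Line 2 (0567.37.49, Meristan, 1,742 kg, ¥271,438.44):
Base rate for 0567.37.49 is 26.5%.
Duty = ¥271,438.44 × 26.5% = ¥71,931.19.
Line 3 (4663.80.74, Meristan, 3,072 m², ¥198,082.56):
Code 4663.80.74 is under a tariff-rate quota (threshold 1,502 m²). In-quota: 1,502 m² at 0.5%; over-quota: 1,570 m² at 23%.
Pro-rata value split: in-quota = ¥198,082.56 × 1,502/3,072 = ¥96,848.96; over-quota = ¥198,082.56 − ¥96,848.96 = ¥101,233.60.
In-quota duty = ¥96,848.96 × 0.5% = ¥484.24. Over-quota duty = ¥101,233.60 × 23% = ¥23,283.73.
Line duty = ¥484.24 + ¥23,283.73 = ¥23,767.97.
Total = ¥25,755.35 + ¥71,931.19 + ¥23,767.97 = ¥121,454.51.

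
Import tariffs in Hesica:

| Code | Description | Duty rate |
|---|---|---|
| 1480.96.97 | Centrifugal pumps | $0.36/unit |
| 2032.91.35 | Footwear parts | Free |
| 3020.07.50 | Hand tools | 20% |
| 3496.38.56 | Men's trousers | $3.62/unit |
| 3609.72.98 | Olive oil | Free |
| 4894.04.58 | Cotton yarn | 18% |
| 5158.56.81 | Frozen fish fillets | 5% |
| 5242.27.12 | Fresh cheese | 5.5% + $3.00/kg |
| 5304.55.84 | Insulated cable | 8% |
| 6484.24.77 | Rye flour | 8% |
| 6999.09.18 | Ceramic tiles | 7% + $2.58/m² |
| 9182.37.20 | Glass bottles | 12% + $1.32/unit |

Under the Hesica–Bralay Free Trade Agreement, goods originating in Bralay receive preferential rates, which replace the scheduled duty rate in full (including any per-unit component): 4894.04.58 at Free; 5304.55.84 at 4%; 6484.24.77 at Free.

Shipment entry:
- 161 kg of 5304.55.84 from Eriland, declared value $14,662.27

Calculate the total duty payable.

Line 1 (5304.55.84, Eriland, 161 kg, $14,662.27):
Base rate for 5304.55.84 is 8%.
5304.55.84 has an FTA preferential rate, but origin Eriland is not Bralay; base rate stands.
Duty = $14,662.27 × 8% = $1,172.98.

$1,172.98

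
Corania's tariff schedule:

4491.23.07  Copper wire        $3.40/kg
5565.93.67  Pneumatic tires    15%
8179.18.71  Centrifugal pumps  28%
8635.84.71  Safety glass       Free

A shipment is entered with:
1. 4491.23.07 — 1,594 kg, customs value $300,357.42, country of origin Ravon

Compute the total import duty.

$5,419.60

Line 1 (4491.23.07, Ravon, 1,594 kg, $300,357.42):
Base rate for 4491.23.07 is $3.40/kg.
Duty = 1,594 × $3.40 = $5,419.60.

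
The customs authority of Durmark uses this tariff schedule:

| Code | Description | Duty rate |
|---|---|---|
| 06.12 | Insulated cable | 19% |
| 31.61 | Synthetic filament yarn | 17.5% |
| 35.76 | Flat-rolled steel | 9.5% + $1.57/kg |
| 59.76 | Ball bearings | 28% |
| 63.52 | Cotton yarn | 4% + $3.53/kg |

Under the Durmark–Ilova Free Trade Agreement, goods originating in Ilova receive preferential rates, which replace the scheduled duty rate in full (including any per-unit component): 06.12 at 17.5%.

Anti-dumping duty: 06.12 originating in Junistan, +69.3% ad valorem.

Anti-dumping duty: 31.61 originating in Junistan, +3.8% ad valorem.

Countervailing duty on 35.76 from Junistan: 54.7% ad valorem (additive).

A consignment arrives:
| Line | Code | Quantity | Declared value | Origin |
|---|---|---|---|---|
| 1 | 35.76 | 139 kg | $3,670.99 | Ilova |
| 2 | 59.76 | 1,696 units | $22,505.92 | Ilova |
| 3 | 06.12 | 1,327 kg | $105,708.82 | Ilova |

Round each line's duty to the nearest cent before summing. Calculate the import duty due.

$25,367.67

Line 1 (35.76, Ilova, 139 kg, $3,670.99):
Base rate for 35.76 is 9.5% + $1.57/kg.
Origin Ilova is the FTA partner but 35.76 is not on the preference list; base rate stands.
The additional-duty order on 35.76 targets Junistan, not Ilova; it does not apply.
Duty = $3,670.99 × 9.5% + 139 × $1.57 = $566.97.
Line 2 (59.76, Ilova, 1,696 units, $22,505.92):
Base rate for 59.76 is 28%.
Origin Ilova is the FTA partner but 59.76 is not on the preference list; base rate stands.
Duty = $22,505.92 × 28% = $6,301.66.
Line 3 (06.12, Ilova, 1,327 kg, $105,708.82):
Base rate for 06.12 is 19%.
Origin Ilova qualifies under the Durmark–Ilova agreement and 06.12 is covered: preferential rate 17.5% applies instead.
The additional-duty order on 06.12 targets Junistan, not Ilova; it does not apply.
Duty = $105,708.82 × 17.5% = $18,499.04.
Total = $566.97 + $6,301.66 + $18,499.04 = $25,367.67.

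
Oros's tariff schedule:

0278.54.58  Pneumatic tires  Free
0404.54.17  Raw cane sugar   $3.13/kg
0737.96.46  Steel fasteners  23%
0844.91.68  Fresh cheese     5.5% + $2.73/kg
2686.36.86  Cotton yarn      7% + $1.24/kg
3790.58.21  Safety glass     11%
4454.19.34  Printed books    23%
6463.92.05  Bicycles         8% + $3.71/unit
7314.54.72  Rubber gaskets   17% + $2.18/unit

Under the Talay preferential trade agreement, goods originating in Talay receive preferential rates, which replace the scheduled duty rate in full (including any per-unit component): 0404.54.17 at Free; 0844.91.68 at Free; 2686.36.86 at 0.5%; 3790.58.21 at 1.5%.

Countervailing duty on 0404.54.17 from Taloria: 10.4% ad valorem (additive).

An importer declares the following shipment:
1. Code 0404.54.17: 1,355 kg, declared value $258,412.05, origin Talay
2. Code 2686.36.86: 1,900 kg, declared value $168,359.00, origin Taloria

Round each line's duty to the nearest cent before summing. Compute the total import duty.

Line 1 (0404.54.17, Talay, 1,355 kg, $258,412.05):
Base rate for 0404.54.17 is $3.13/kg.
Origin Talay qualifies under the Oros–Talay agreement and 0404.54.17 is covered: preferential rate Free applies instead.
The additional-duty order on 0404.54.17 targets Taloria, not Talay; it does not apply.
Duty = $258,412.05 × 0% = $0.00.
Line 2 (2686.36.86, Taloria, 1,900 kg, $168,359.00):
Base rate for 2686.36.86 is 7% + $1.24/kg.
2686.36.86 has an FTA preferential rate, but origin Taloria is not Talay; base rate stands.
Duty = $168,359.00 × 7% + 1,900 × $1.24 = $14,141.13.
Total = $0.00 + $14,141.13 = $14,141.13.

$14,141.13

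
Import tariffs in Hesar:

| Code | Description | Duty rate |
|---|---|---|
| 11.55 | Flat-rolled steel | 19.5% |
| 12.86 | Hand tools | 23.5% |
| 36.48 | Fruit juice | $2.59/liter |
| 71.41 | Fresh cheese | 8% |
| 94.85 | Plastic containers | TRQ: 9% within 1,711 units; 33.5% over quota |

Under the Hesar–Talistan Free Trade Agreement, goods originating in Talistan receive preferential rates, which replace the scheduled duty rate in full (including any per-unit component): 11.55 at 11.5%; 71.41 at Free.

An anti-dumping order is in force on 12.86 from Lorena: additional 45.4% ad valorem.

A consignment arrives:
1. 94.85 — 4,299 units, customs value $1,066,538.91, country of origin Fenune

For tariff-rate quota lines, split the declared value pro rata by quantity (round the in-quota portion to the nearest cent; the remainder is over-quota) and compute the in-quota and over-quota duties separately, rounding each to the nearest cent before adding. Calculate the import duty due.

Line 1 (94.85, Fenune, 4,299 units, $1,066,538.91):
Code 94.85 is under a tariff-rate quota (threshold 1,711 units). In-quota: 1,711 units at 9%; over-quota: 2,588 units at 33.5%.
Pro-rata value split: in-quota = $1,066,538.91 × 1,711/4,299 = $424,481.99; over-quota = $1,066,538.91 − $424,481.99 = $642,056.92.
In-quota duty = $424,481.99 × 9% = $38,203.38. Over-quota duty = $642,056.92 × 33.5% = $215,089.07.
Line duty = $38,203.38 + $215,089.07 = $253,292.45.

$253,292.45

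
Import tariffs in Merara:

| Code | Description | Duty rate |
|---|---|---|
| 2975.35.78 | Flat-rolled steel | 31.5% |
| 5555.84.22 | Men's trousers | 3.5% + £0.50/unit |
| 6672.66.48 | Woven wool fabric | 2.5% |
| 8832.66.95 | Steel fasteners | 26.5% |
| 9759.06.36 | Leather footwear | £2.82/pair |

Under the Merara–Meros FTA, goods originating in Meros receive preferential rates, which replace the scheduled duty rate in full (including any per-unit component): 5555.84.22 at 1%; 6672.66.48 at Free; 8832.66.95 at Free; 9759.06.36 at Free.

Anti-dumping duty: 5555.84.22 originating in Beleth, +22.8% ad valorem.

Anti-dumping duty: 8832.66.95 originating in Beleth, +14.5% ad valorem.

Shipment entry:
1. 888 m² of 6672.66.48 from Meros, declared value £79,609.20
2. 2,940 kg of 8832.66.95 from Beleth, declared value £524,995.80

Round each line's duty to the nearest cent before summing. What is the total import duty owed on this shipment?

Line 1 (6672.66.48, Meros, 888 m², £79,609.20):
Base rate for 6672.66.48 is 2.5%.
Origin Meros qualifies under the Merara–Meros agreement and 6672.66.48 is covered: preferential rate Free applies instead.
Duty = £79,609.20 × 0% = £0.00.
Line 2 (8832.66.95, Beleth, 2,940 kg, £524,995.80):
Base rate for 8832.66.95 is 26.5%.
8832.66.95 has an FTA preferential rate, but origin Beleth is not Meros; base rate stands.
Additional duty on 8832.66.95 from Beleth: +14.5%. Applied ad valorem rate: 26.5% + 14.5% = 41%.
Duty = £524,995.80 × 41% = £215,248.28.
Total = £0.00 + £215,248.28 = £215,248.28.

£215,248.28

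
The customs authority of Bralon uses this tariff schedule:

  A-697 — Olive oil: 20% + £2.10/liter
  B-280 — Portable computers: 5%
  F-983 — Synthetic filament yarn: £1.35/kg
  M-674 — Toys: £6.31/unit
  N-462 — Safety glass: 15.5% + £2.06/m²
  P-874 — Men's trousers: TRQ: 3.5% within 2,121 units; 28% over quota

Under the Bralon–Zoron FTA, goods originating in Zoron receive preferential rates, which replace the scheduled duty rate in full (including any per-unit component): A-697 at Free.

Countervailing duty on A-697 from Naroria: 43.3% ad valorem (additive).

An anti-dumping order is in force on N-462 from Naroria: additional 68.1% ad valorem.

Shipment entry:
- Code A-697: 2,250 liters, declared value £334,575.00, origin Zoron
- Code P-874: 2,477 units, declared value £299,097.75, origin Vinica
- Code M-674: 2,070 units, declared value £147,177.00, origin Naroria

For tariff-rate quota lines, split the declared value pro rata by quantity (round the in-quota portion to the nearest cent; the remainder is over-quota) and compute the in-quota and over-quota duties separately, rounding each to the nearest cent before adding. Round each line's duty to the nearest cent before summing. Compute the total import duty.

£34,061.94

Line 1 (A-697, Zoron, 2,250 liters, £334,575.00):
Base rate for A-697 is 20% + £2.10/liter.
Origin Zoron qualifies under the Bralon–Zoron agreement and A-697 is covered: preferential rate Free applies instead.
The additional-duty order on A-697 targets Naroria, not Zoron; it does not apply.
Duty = £334,575.00 × 0% = £0.00.
Line 2 (P-874, Vinica, 2,477 units, £299,097.75):
Code P-874 is under a tariff-rate quota (threshold 2,121 units). In-quota: 2,121 units at 3.5%; over-quota: 356 units at 28%.
Pro-rata value split: in-quota = £299,097.75 × 2,121/2,477 = £256,110.75; over-quota = £299,097.75 − £256,110.75 = £42,987.00.
In-quota duty = £256,110.75 × 3.5% = £8,963.88. Over-quota duty = £42,987.00 × 28% = £12,036.36.
Line duty = £8,963.88 + £12,036.36 = £21,000.24.
Line 3 (M-674, Naroria, 2,070 units, £147,177.00):
Base rate for M-674 is £6.31/unit.
Duty = 2,070 × £6.31 = £13,061.70.
Total = £0.00 + £21,000.24 + £13,061.70 = £34,061.94.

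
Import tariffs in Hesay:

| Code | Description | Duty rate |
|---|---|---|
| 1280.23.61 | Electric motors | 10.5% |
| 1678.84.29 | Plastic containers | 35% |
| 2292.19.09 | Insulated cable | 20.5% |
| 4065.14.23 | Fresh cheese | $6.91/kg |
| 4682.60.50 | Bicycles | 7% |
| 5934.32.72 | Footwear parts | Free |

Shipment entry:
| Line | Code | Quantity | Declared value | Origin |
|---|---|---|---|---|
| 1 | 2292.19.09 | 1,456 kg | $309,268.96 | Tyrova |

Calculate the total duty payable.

$63,400.14

Line 1 (2292.19.09, Tyrova, 1,456 kg, $309,268.96):
Base rate for 2292.19.09 is 20.5%.
Duty = $309,268.96 × 20.5% = $63,400.14.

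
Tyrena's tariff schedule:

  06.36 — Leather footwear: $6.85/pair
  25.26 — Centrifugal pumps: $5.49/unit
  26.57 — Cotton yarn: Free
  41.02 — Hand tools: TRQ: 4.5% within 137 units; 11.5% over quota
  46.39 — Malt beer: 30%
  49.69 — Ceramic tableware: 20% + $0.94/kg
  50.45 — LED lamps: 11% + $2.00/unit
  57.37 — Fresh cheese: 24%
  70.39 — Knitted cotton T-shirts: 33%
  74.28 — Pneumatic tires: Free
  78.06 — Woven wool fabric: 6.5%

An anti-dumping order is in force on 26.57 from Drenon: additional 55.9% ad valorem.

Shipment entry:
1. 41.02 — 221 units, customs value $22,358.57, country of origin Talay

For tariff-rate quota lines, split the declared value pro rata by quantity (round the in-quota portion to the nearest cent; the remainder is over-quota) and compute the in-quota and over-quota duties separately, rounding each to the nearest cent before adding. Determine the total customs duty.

Line 1 (41.02, Talay, 221 units, $22,358.57):
Code 41.02 is under a tariff-rate quota (threshold 137 units). In-quota: 137 units at 4.5%; over-quota: 84 units at 11.5%.
Pro-rata value split: in-quota = $22,358.57 × 137/221 = $13,860.29; over-quota = $22,358.57 − $13,860.29 = $8,498.28.
In-quota duty = $13,860.29 × 4.5% = $623.71. Over-quota duty = $8,498.28 × 11.5% = $977.30.
Line duty = $623.71 + $977.30 = $1,601.01.

$1,601.01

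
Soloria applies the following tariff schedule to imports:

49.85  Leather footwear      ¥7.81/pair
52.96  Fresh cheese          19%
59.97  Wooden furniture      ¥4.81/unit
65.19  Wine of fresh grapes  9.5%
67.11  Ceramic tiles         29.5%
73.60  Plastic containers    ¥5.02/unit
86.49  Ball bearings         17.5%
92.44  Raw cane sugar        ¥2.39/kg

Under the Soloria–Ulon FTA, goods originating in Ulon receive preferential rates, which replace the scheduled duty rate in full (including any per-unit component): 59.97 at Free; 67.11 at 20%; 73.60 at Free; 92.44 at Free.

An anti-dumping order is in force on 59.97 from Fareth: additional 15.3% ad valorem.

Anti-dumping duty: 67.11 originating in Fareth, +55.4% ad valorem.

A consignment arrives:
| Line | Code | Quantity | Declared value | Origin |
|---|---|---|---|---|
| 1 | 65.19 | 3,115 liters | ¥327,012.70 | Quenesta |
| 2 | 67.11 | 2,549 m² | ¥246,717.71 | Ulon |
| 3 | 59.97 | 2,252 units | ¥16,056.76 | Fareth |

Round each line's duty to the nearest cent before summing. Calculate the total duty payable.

Line 1 (65.19, Quenesta, 3,115 liters, ¥327,012.70):
Base rate for 65.19 is 9.5%.
Duty = ¥327,012.70 × 9.5% = ¥31,066.21.
Line 2 (67.11, Ulon, 2,549 m², ¥246,717.71):
Base rate for 67.11 is 29.5%.
Origin Ulon qualifies under the Soloria–Ulon agreement and 67.11 is covered: preferential rate 20% applies instead.
The additional-duty order on 67.11 targets Fareth, not Ulon; it does not apply.
Duty = ¥246,717.71 × 20% = ¥49,343.54.
Line 3 (59.97, Fareth, 2,252 units, ¥16,056.76):
Base rate for 59.97 is ¥4.81/unit.
59.97 has an FTA preferential rate, but origin Fareth is not Ulon; base rate stands.
Additional duty on 59.97 from Fareth: +15.3% ad valorem. Applied ad valorem rate = 15.3%.
Duty = ¥16,056.76 × 15.3% + 2,252 × ¥4.81 = ¥13,288.80.
Total = ¥31,066.21 + ¥49,343.54 + ¥13,288.80 = ¥93,698.55.

¥93,698.55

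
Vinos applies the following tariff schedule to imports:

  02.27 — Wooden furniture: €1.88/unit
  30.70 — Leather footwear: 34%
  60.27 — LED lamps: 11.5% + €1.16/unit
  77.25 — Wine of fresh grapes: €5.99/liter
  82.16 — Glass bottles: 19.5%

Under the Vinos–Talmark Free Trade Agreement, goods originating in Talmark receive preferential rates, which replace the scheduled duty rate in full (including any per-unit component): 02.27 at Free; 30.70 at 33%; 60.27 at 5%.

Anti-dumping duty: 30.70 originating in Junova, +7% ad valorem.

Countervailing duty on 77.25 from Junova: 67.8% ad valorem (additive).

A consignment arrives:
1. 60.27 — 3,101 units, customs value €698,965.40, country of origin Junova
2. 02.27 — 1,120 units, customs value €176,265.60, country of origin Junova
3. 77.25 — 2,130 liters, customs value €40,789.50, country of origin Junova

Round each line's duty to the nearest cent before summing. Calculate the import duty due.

€126,497.76

Line 1 (60.27, Junova, 3,101 units, €698,965.40):
Base rate for 60.27 is 11.5% + €1.16/unit.
60.27 has an FTA preferential rate, but origin Junova is not Talmark; base rate stands.
Duty = €698,965.40 × 11.5% + 3,101 × €1.16 = €83,978.18.
Line 2 (02.27, Junova, 1,120 units, €176,265.60):
Base rate for 02.27 is €1.88/unit.
02.27 has an FTA preferential rate, but origin Junova is not Talmark; base rate stands.
Duty = 1,120 × €1.88 = €2,105.60.
Line 3 (77.25, Junova, 2,130 liters, €40,789.50):
Base rate for 77.25 is €5.99/liter.
Additional duty on 77.25 from Junova: +67.8% ad valorem. Applied ad valorem rate = 67.8%.
Duty = €40,789.50 × 67.8% + 2,130 × €5.99 = €40,413.98.
Total = €83,978.18 + €2,105.60 + €40,413.98 = €126,497.76.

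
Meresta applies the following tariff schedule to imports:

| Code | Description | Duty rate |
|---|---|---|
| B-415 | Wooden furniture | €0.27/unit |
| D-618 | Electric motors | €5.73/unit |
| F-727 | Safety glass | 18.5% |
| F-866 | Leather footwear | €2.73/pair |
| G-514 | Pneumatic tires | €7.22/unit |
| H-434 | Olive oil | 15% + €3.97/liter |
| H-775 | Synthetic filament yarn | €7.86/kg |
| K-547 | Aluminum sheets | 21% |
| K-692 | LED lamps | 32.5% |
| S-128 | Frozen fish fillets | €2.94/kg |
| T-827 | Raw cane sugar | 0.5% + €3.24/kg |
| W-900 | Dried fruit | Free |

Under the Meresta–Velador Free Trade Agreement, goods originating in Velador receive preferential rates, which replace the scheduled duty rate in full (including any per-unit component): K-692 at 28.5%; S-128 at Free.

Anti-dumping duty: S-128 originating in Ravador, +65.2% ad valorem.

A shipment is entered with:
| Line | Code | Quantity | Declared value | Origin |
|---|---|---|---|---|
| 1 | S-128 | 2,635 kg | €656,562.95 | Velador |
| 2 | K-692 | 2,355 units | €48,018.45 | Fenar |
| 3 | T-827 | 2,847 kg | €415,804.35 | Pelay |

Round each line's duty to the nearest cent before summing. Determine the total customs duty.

€26,909.30

Line 1 (S-128, Velador, 2,635 kg, €656,562.95):
Base rate for S-128 is €2.94/kg.
Origin Velador qualifies under the Meresta–Velador agreement and S-128 is covered: preferential rate Free applies instead.
The additional-duty order on S-128 targets Ravador, not Velador; it does not apply.
Duty = €656,562.95 × 0% = €0.00.
Line 2 (K-692, Fenar, 2,355 units, €48,018.45):
Base rate for K-692 is 32.5%.
K-692 has an FTA preferential rate, but origin Fenar is not Velador; base rate stands.
Duty = €48,018.45 × 32.5% = €15,606.00.
Line 3 (T-827, Pelay, 2,847 kg, €415,804.35):
Base rate for T-827 is 0.5% + €3.24/kg.
Duty = €415,804.35 × 0.5% + 2,847 × €3.24 = €11,303.30.
Total = €0.00 + €15,606.00 + €11,303.30 = €26,909.30.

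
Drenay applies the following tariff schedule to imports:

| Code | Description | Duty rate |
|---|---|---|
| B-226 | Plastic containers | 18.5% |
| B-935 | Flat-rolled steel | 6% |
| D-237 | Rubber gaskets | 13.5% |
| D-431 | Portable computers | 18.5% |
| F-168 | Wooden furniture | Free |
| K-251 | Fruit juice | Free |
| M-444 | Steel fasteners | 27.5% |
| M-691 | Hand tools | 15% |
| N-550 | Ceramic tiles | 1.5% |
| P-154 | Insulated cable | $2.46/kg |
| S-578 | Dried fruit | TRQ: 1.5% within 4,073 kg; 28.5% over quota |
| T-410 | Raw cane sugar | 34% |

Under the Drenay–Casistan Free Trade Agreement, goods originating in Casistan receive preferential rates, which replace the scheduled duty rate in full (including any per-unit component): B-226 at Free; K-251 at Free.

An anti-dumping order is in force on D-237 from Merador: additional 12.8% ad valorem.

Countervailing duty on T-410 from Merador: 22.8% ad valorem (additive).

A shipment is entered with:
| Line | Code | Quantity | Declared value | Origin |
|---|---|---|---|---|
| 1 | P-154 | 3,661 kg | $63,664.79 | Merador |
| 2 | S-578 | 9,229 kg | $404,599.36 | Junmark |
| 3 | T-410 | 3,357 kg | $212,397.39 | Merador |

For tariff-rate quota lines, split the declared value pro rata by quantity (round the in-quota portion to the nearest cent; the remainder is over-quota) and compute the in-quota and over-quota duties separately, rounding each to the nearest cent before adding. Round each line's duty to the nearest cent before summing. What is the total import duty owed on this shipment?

Line 1 (P-154, Merador, 3,661 kg, $63,664.79):
Base rate for P-154 is $2.46/kg.
Duty = 3,661 × $2.46 = $9,006.06.
Line 2 (S-578, Junmark, 9,229 kg, $404,599.36):
Code S-578 is under a tariff-rate quota (threshold 4,073 kg). In-quota: 4,073 kg at 1.5%; over-quota: 5,156 kg at 28.5%.
Pro-rata value split: in-quota = $404,599.36 × 4,073/9,229 = $178,560.32; over-quota = $404,599.36 − $178,560.32 = $226,039.04.
In-quota duty = $178,560.32 × 1.5% = $2,678.40. Over-quota duty = $226,039.04 × 28.5% = $64,421.13.
Line duty = $2,678.40 + $64,421.13 = $67,099.53.
Line 3 (T-410, Merador, 3,357 kg, $212,397.39):
Base rate for T-410 is 34%.
Additional duty on T-410 from Merador: +22.8%. Applied ad valorem rate: 34% + 22.8% = 56.8%.
Duty = $212,397.39 × 56.8% = $120,641.72.
Total = $9,006.06 + $67,099.53 + $120,641.72 = $196,747.31.

$196,747.31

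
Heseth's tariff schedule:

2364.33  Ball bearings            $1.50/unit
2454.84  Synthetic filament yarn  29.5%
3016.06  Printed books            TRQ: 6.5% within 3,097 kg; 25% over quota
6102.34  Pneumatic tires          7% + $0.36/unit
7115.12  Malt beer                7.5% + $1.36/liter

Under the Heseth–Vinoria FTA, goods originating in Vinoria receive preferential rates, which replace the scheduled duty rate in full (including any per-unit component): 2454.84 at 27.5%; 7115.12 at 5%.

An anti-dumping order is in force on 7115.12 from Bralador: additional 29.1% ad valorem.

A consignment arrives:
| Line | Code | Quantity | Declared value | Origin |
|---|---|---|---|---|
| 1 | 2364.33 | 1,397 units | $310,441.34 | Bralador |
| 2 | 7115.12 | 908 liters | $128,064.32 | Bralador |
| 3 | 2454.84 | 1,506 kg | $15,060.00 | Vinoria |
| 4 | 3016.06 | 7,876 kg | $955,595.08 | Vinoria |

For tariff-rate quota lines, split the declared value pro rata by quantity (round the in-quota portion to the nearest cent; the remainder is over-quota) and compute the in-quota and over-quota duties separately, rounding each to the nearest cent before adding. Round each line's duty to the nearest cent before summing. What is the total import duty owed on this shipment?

$223,726.78

Line 1 (2364.33, Bralador, 1,397 units, $310,441.34):
Base rate for 2364.33 is $1.50/unit.
Duty = 1,397 × $1.50 = $2,095.50.
Line 2 (7115.12, Bralador, 908 liters, $128,064.32):
Base rate for 7115.12 is 7.5% + $1.36/liter.
7115.12 has an FTA preferential rate, but origin Bralador is not Vinoria; base rate stands.
Additional duty on 7115.12 from Bralador: +29.1%. Applied ad valorem rate: 7.5% + 29.1% = 36.6%.
Duty = $128,064.32 × 36.6% + 908 × $1.36 = $48,106.42.
Line 3 (2454.84, Vinoria, 1,506 kg, $15,060.00):
Base rate for 2454.84 is 29.5%.
Origin Vinoria qualifies under the Heseth–Vinoria agreement and 2454.84 is covered: preferential rate 27.5% applies instead.
Duty = $15,060.00 × 27.5% = $4,141.50.
Line 4 (3016.06, Vinoria, 7,876 kg, $955,595.08):
Code 3016.06 is under a tariff-rate quota (threshold 3,097 kg). In-quota: 3,097 kg at 6.5%; over-quota: 4,779 kg at 25%.
Pro-rata value split: in-quota = $955,595.08 × 3,097/7,876 = $375,759.01; over-quota = $955,595.08 − $375,759.01 = $579,836.07.
In-quota duty = $375,759.01 × 6.5% = $24,424.34. Over-quota duty = $579,836.07 × 25% = $144,959.02.
Line duty = $24,424.34 + $144,959.02 = $169,383.36.
Total = $2,095.50 + $48,106.42 + $4,141.50 + $169,383.36 = $223,726.78.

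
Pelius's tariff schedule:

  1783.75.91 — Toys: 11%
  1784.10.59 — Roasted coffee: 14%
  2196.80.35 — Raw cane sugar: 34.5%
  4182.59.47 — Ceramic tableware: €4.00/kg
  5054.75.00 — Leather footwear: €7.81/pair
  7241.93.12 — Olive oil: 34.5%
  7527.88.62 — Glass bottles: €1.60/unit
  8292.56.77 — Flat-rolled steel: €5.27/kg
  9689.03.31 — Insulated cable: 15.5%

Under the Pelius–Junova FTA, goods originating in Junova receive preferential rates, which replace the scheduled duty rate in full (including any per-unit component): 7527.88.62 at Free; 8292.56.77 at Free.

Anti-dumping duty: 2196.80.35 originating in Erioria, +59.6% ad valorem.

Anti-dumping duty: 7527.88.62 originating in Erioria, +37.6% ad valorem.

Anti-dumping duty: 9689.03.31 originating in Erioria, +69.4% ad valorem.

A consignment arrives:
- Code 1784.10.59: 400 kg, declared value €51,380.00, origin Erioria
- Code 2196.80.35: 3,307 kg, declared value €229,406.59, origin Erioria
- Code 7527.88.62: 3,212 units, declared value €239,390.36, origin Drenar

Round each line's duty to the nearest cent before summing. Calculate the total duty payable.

Line 1 (1784.10.59, Erioria, 400 kg, €51,380.00):
Base rate for 1784.10.59 is 14%.
Duty = €51,380.00 × 14% = €7,193.20.
Line 2 (2196.80.35, Erioria, 3,307 kg, €229,406.59):
Base rate for 2196.80.35 is 34.5%.
Additional duty on 2196.80.35 from Erioria: +59.6%. Applied ad valorem rate: 34.5% + 59.6% = 94.1%.
Duty = €229,406.59 × 94.1% = €215,871.60.
Line 3 (7527.88.62, Drenar, 3,212 units, €239,390.36):
Base rate for 7527.88.62 is €1.60/unit.
7527.88.62 has an FTA preferential rate, but origin Drenar is not Junova; base rate stands.
The additional-duty order on 7527.88.62 targets Erioria, not Drenar; it does not apply.
Duty = 3,212 × €1.60 = €5,139.20.
Total = €7,193.20 + €215,871.60 + €5,139.20 = €228,204.00.

€228,204.00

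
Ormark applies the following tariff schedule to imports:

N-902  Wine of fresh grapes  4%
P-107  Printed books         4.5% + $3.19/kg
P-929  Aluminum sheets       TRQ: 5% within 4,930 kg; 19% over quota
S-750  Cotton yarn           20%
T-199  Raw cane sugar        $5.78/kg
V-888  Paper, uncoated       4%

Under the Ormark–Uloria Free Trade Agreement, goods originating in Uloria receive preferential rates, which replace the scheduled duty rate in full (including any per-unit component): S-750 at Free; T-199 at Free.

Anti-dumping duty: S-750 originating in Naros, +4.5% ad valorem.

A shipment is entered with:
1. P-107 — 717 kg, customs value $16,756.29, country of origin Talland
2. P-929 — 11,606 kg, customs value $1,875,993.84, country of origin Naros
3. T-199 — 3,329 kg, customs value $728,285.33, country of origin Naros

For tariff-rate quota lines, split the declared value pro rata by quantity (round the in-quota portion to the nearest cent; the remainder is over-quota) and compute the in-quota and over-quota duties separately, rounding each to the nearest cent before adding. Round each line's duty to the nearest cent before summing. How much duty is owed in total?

$267,157.78

Line 1 (P-107, Talland, 717 kg, $16,756.29):
Base rate for P-107 is 4.5% + $3.19/kg.
Duty = $16,756.29 × 4.5% + 717 × $3.19 = $3,041.26.
Line 2 (P-929, Naros, 11,606 kg, $1,875,993.84):
Code P-929 is under a tariff-rate quota (threshold 4,930 kg). In-quota: 4,930 kg at 5%; over-quota: 6,676 kg at 19%.
Pro-rata value split: in-quota = $1,875,993.84 × 4,930/11,606 = $796,885.20; over-quota = $1,875,993.84 − $796,885.20 = $1,079,108.64.
In-quota duty = $796,885.20 × 5% = $39,844.26. Over-quota duty = $1,079,108.64 × 19% = $205,030.64.
Line duty = $39,844.26 + $205,030.64 = $244,874.90.
Line 3 (T-199, Naros, 3,329 kg, $728,285.33):
Base rate for T-199 is $5.78/kg.
T-199 has an FTA preferential rate, but origin Naros is not Uloria; base rate stands.
Duty = 3,329 × $5.78 = $19,241.62.
Total = $3,041.26 + $244,874.90 + $19,241.62 = $267,157.78.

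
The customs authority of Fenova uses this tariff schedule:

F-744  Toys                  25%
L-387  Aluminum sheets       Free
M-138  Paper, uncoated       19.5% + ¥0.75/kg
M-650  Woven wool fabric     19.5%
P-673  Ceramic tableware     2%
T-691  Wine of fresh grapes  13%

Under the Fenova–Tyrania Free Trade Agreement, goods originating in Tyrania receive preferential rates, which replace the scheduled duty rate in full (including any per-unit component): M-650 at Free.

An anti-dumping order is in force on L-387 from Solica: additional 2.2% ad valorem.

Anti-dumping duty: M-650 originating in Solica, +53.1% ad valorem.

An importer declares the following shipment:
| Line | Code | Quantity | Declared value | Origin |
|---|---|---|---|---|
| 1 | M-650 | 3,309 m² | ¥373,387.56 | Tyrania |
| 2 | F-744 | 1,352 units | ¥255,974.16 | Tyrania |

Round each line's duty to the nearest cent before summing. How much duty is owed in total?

¥63,993.54

Line 1 (M-650, Tyrania, 3,309 m², ¥373,387.56):
Base rate for M-650 is 19.5%.
Origin Tyrania qualifies under the Fenova–Tyrania agreement and M-650 is covered: preferential rate Free applies instead.
The additional-duty order on M-650 targets Solica, not Tyrania; it does not apply.
Duty = ¥373,387.56 × 0% = ¥0.00.
Line 2 (F-744, Tyrania, 1,352 units, ¥255,974.16):
Base rate for F-744 is 25%.
Origin Tyrania is the FTA partner but F-744 is not on the preference list; base rate stands.
Duty = ¥255,974.16 × 25% = ¥63,993.54.
Total = ¥0.00 + ¥63,993.54 = ¥63,993.54.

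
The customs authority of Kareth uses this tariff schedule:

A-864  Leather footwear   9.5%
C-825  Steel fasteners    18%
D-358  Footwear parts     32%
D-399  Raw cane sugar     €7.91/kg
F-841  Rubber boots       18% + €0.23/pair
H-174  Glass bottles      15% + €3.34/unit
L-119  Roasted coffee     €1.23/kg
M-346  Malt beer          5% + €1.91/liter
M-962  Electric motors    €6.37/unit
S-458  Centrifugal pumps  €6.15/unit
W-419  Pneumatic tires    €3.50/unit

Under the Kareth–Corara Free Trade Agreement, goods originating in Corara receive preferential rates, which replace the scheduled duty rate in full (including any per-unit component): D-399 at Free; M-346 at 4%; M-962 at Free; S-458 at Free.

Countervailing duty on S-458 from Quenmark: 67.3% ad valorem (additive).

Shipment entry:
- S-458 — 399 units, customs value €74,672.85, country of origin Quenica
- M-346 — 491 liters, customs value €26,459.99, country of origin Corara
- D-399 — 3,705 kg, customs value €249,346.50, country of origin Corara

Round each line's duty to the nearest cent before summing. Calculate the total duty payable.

Line 1 (S-458, Quenica, 399 units, €74,672.85):
Base rate for S-458 is €6.15/unit.
S-458 has an FTA preferential rate, but origin Quenica is not Corara; base rate stands.
The additional-duty order on S-458 targets Quenmark, not Quenica; it does not apply.
Duty = 399 × €6.15 = €2,453.85.
Line 2 (M-346, Corara, 491 liters, €26,459.99):
Base rate for M-346 is 5% + €1.91/liter.
Origin Corara qualifies under the Kareth–Corara agreement and M-346 is covered: preferential rate 4% applies instead.
Duty = €26,459.99 × 4% = €1,058.40.
Line 3 (D-399, Corara, 3,705 kg, €249,346.50):
Base rate for D-399 is €7.91/kg.
Origin Corara qualifies under the Kareth–Corara agreement and D-399 is covered: preferential rate Free applies instead.
Duty = €249,346.50 × 0% = €0.00.
Total = €2,453.85 + €1,058.40 + €0.00 = €3,512.25.

€3,512.25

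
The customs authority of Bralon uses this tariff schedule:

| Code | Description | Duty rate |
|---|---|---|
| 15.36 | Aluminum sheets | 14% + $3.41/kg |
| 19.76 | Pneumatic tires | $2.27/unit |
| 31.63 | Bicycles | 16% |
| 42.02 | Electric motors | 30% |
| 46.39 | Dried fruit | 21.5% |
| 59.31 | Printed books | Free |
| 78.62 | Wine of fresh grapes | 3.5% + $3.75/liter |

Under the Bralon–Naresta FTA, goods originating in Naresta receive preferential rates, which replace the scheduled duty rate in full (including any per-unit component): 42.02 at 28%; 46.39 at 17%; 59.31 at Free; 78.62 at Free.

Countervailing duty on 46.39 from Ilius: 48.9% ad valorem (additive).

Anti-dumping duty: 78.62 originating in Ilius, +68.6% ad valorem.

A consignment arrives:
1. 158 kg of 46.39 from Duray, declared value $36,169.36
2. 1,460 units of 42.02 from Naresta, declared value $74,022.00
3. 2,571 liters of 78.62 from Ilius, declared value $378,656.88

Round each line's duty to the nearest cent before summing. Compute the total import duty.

$311,155.43

Line 1 (46.39, Duray, 158 kg, $36,169.36):
Base rate for 46.39 is 21.5%.
46.39 has an FTA preferential rate, but origin Duray is not Naresta; base rate stands.
The additional-duty order on 46.39 targets Ilius, not Duray; it does not apply.
Duty = $36,169.36 × 21.5% = $7,776.41.
Line 2 (42.02, Naresta, 1,460 units, $74,022.00):
Base rate for 42.02 is 30%.
Origin Naresta qualifies under the Bralon–Naresta agreement and 42.02 is covered: preferential rate 28% applies instead.
Duty = $74,022.00 × 28% = $20,726.16.
Line 3 (78.62, Ilius, 2,571 liters, $378,656.88):
Base rate for 78.62 is 3.5% + $3.75/liter.
78.62 has an FTA preferential rate, but origin Ilius is not Naresta; base rate stands.
Additional duty on 78.62 from Ilius: +68.6%. Applied ad valorem rate: 3.5% + 68.6% = 72.1%.
Duty = $378,656.88 × 72.1% + 2,571 × $3.75 = $282,652.86.
Total = $7,776.41 + $20,726.16 + $282,652.86 = $311,155.43.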